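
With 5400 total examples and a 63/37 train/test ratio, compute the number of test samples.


Train samples = 5400 * 63% = 3402
Test samples = 5400 - 3402
= 1998

1998


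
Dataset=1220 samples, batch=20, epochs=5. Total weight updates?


Iterations per epoch = 1220 / 20 = 61
Total updates = iterations_per_epoch * epochs
= 61 * 5
= 305

305


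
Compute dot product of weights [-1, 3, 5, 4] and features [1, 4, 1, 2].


Element-wise products:
-1 * 1 = -1
3 * 4 = 12
5 * 1 = 5
4 * 2 = 8
Sum = -1 + 12 + 5 + 8
= 24

24


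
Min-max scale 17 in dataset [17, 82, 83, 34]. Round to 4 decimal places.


Min = 17, Max = 83
Range = 83 - 17 = 66
Scaled = (x - min) / (max - min)
= (17 - 17) / 66
= 0 / 66
= 0.0000

0.0000


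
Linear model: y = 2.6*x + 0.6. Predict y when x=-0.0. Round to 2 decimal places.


y = 2.6 * -0.0 + (0.6)
= -0.0 + (0.6)
= 0.60

0.60


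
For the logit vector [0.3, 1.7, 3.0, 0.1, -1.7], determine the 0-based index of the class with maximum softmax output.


Softmax is a monotonic transformation, so it preserves the argmax.
We need to find the index of the maximum logit.
Index 0: 0.3
Index 1: 1.7
Index 2: 3.0
Index 3: 0.1
Index 4: -1.7
Maximum logit = 3.0 at index 2

2


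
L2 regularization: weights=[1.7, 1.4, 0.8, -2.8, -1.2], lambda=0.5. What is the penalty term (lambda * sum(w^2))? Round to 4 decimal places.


Squaring each weight:
1.7^2 = 2.89
1.4^2 = 1.96
0.8^2 = 0.64
(-2.8)^2 = 7.84
(-1.2)^2 = 1.44
Sum of squares = 14.77
Penalty = 0.5 * 14.77 = 7.3850

7.3850


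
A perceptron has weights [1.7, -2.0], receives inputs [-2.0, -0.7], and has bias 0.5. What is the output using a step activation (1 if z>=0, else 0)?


z = w . x + b
= 1.7*-2.0 + -2.0*-0.7 + 0.5
= -3.4 + 1.4 + 0.5
= -2.0 + 0.5
= -1.5
Since z = -1.5 < 0, output = 0

0


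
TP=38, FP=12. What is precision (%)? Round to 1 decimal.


Precision = TP / (TP + FP) * 100
= 38 / (38 + 12)
= 38 / 50
= 0.76
= 76.0%

76.0


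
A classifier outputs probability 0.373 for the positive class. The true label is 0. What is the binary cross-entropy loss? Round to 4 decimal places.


For y=0: Loss = -log(1-p)
= -log(1 - 0.373)
= -log(0.627)
= -(-0.4668)
= 0.4668

0.4668


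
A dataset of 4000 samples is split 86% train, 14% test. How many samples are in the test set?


Train samples = 4000 * 86% = 3440
Test samples = 4000 - 3440
= 560

560


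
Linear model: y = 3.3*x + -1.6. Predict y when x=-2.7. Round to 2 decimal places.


y = 3.3 * -2.7 + (-1.6)
= -8.91 + (-1.6)
= -10.51

-10.51


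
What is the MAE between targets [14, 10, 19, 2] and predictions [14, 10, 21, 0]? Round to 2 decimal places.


Absolute errors: [0, 0, 2, 2]
Sum of absolute errors = 4
MAE = 4 / 4 = 1.00

1.00


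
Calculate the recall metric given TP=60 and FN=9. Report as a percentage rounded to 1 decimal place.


Recall = TP / (TP + FN) * 100
= 60 / (60 + 9)
= 60 / 69
= 0.8696
= 87.0%

87.0


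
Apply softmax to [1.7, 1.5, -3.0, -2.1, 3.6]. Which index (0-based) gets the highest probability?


Softmax is a monotonic transformation, so it preserves the argmax.
We need to find the index of the maximum logit.
Index 0: 1.7
Index 1: 1.5
Index 2: -3.0
Index 3: -2.1
Index 4: 3.6
Maximum logit = 3.6 at index 4

4


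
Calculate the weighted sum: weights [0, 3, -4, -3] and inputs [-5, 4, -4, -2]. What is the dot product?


Element-wise products:
0 * -5 = 0
3 * 4 = 12
-4 * -4 = 16
-3 * -2 = 6
Sum = 0 + 12 + 16 + 6
= 34

34


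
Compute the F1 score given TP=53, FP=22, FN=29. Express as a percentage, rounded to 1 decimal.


Precision = TP / (TP + FP) = 53 / 75 = 0.7067
Recall = TP / (TP + FN) = 53 / 82 = 0.6463
F1 = 2 * P * R / (P + R)
= 2 * 0.7067 * 0.6463 / (0.7067 + 0.6463)
= 0.9135 / 1.353
= 0.6752
As percentage: 67.5%

67.5


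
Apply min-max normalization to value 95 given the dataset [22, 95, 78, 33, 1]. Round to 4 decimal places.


Min = 1, Max = 95
Range = 95 - 1 = 94
Scaled = (x - min) / (max - min)
= (95 - 1) / 94
= 94 / 94
= 1.0000

1.0000


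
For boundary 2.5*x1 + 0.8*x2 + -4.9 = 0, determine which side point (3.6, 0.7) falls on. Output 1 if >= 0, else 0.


Compute 2.5 * 3.6 + 0.8 * 0.7 + -4.9
= 9.0 + 0.56 + -4.9
= 4.66
Since 4.66 >= 0, the point is on the positive side.

1


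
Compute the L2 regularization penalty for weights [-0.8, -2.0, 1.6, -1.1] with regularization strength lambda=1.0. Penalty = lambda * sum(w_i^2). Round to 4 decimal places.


Squaring each weight:
(-0.8)^2 = 0.64
(-2.0)^2 = 4.0
1.6^2 = 2.56
(-1.1)^2 = 1.21
Sum of squares = 8.41
Penalty = 1.0 * 8.41 = 8.4100

8.4100


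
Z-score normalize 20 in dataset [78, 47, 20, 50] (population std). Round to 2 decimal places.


Mean = (78 + 47 + 20 + 50) / 4 = 48.75
Variance = sum((x_i - mean)^2) / n = 421.6875
Std = sqrt(421.6875) = 20.535
Z = (x - mean) / std
= (20 - 48.75) / 20.535
= -28.75 / 20.535
= -1.40

-1.40


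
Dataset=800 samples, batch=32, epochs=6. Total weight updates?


Iterations per epoch = 800 / 32 = 25
Total updates = iterations_per_epoch * epochs
= 25 * 6
= 150

150


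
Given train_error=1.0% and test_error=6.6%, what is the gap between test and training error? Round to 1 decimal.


Generalization gap = test_error - train_error
= 6.6 - 1.0
= 5.6%
A moderate gap.

5.6


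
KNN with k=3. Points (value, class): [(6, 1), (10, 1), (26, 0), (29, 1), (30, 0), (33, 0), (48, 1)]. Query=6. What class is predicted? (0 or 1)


Distances from query 6:
Point 6 (class 1): distance = 0
Point 10 (class 1): distance = 4
Point 26 (class 0): distance = 20
K=3 nearest neighbors: classes = [1, 1, 0]
Votes for class 1: 2 / 3
Majority vote => class 1

1


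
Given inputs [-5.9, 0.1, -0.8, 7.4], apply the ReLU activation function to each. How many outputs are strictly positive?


ReLU(x) = max(0, x) for each element:
ReLU(-5.9) = 0
ReLU(0.1) = 0.1
ReLU(-0.8) = 0
ReLU(7.4) = 7.4
Active neurons (>0): 2

2


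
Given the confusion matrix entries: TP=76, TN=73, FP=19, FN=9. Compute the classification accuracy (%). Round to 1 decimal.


Accuracy = (TP + TN) / (TP + TN + FP + FN) * 100
= (76 + 73) / (76 + 73 + 19 + 9)
= 149 / 177
= 0.8418
= 84.2%

84.2


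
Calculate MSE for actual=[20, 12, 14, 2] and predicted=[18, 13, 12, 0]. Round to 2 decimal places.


Differences: [2, -1, 2, 2]
Squared errors: [4, 1, 4, 4]
Sum of squared errors = 13
MSE = 13 / 4 = 3.25

3.25


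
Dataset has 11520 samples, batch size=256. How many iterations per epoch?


Iterations per epoch = dataset_size / batch_size
= 11520 / 256
= 45

45


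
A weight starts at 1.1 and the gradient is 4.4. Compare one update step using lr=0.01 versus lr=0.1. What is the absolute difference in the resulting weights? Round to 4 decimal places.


With lr=0.01: w_new = 1.1 - 0.01 * 4.4 = 1.056
With lr=0.1: w_new = 1.1 - 0.1 * 4.4 = 0.66
Absolute difference = |1.056 - 0.66|
= 0.3960

0.3960


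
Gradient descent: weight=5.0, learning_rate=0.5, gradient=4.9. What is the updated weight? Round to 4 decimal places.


w_new = w_old - lr * gradient
= 5.0 - 0.5 * 4.9
= 5.0 - (2.45)
= 2.5500

2.5500


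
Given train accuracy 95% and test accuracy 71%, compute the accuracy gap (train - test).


Gap = train_accuracy - test_accuracy
= 95 - 71
= 24%
This large gap strongly indicates overfitting.

24


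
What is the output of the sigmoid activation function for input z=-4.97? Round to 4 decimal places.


sigmoid(z) = 1 / (1 + exp(-z))
exp(-(-4.97)) = exp(4.97) = 144.0269
1 + 144.0269 = 145.0269
1 / 145.0269 = 0.0069

0.0069


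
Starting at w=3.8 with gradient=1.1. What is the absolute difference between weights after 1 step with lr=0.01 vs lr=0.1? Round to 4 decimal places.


With lr=0.01: w_new = 3.8 - 0.01 * 1.1 = 3.789
With lr=0.1: w_new = 3.8 - 0.1 * 1.1 = 3.69
Absolute difference = |3.789 - 3.69|
= 0.0990

0.0990


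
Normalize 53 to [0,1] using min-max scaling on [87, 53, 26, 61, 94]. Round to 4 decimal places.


Min = 26, Max = 94
Range = 94 - 26 = 68
Scaled = (x - min) / (max - min)
= (53 - 26) / 68
= 27 / 68
= 0.3971

0.3971


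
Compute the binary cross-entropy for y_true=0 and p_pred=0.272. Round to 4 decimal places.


For y=0: Loss = -log(1-p)
= -log(1 - 0.272)
= -log(0.728)
= -(-0.3175)
= 0.3175

0.3175


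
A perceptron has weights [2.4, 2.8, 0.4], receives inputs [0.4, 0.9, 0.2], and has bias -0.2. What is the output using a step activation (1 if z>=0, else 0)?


z = w . x + b
= 2.4*0.4 + 2.8*0.9 + 0.4*0.2 + -0.2
= 0.96 + 2.52 + 0.08 + -0.2
= 3.56 + -0.2
= 3.36
Since z = 3.36 >= 0, output = 1

1


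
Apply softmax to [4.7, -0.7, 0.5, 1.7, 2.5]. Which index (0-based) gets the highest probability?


Softmax is a monotonic transformation, so it preserves the argmax.
We need to find the index of the maximum logit.
Index 0: 4.7
Index 1: -0.7
Index 2: 0.5
Index 3: 1.7
Index 4: 2.5
Maximum logit = 4.7 at index 0

0


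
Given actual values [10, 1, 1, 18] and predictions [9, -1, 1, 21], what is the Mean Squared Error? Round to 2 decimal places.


Differences: [1, 2, 0, -3]
Squared errors: [1, 4, 0, 9]
Sum of squared errors = 14
MSE = 14 / 4 = 3.50

3.50


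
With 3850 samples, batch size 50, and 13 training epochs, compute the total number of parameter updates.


Iterations per epoch = 3850 / 50 = 77
Total updates = iterations_per_epoch * epochs
= 77 * 13
= 1001

1001


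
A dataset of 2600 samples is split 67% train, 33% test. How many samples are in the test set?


Train samples = 2600 * 67% = 1742
Test samples = 2600 - 1742
= 858

858


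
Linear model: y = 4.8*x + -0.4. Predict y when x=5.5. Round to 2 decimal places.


y = 4.8 * 5.5 + (-0.4)
= 26.4 + (-0.4)
= 26.00

26.00


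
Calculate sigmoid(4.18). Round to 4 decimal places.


sigmoid(z) = 1 / (1 + exp(-z))
exp(-(4.18)) = exp(-4.18) = 0.0153
1 + 0.0153 = 1.0153
1 / 1.0153 = 0.9849

0.9849


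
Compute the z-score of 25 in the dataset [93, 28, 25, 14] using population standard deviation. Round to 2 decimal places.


Mean = (93 + 28 + 25 + 14) / 4 = 40.0
Variance = sum((x_i - mean)^2) / n = 963.5
Std = sqrt(963.5) = 31.0403
Z = (x - mean) / std
= (25 - 40.0) / 31.0403
= -15.0 / 31.0403
= -0.48

-0.48


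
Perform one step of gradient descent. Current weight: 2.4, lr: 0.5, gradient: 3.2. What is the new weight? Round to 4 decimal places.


w_new = w_old - lr * gradient
= 2.4 - 0.5 * 3.2
= 2.4 - (1.6)
= 0.8000

0.8000


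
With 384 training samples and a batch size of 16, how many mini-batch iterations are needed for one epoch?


Iterations per epoch = dataset_size / batch_size
= 384 / 16
= 24

24


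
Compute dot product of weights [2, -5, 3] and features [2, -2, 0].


Element-wise products:
2 * 2 = 4
-5 * -2 = 10
3 * 0 = 0
Sum = 4 + 10 + 0
= 14

14


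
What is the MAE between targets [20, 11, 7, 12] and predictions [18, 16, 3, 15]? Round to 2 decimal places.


Absolute errors: [2, 5, 4, 3]
Sum of absolute errors = 14
MAE = 14 / 4 = 3.50

3.50


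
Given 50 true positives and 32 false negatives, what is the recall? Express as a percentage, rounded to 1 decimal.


Recall = TP / (TP + FN) * 100
= 50 / (50 + 32)
= 50 / 82
= 0.6098
= 61.0%

61.0


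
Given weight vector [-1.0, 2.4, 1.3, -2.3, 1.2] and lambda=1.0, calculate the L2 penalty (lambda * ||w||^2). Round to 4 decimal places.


Squaring each weight:
(-1.0)^2 = 1.0
2.4^2 = 5.76
1.3^2 = 1.69
(-2.3)^2 = 5.29
1.2^2 = 1.44
Sum of squares = 15.18
Penalty = 1.0 * 15.18 = 15.1800

15.1800


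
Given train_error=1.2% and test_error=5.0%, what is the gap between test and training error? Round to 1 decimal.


Generalization gap = test_error - train_error
= 5.0 - 1.2
= 3.8%
A moderate gap.

3.8


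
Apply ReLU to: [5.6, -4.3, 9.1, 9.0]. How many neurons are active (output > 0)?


ReLU(x) = max(0, x) for each element:
ReLU(5.6) = 5.6
ReLU(-4.3) = 0
ReLU(9.1) = 9.1
ReLU(9.0) = 9.0
Active neurons (>0): 3

3


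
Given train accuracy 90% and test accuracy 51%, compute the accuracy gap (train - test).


Gap = train_accuracy - test_accuracy
= 90 - 51
= 39%
This large gap strongly indicates overfitting.

39


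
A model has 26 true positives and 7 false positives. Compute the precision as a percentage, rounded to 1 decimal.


Precision = TP / (TP + FP) * 100
= 26 / (26 + 7)
= 26 / 33
= 0.7879
= 78.8%

78.8


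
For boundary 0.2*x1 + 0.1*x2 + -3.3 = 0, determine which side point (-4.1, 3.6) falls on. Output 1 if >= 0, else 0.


Compute 0.2 * -4.1 + 0.1 * 3.6 + -3.3
= -0.82 + 0.36 + -3.3
= -3.76
Since -3.76 < 0, the point is on the negative side.

0


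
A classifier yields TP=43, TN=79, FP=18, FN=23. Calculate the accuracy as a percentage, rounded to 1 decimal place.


Accuracy = (TP + TN) / (TP + TN + FP + FN) * 100
= (43 + 79) / (43 + 79 + 18 + 23)
= 122 / 163
= 0.7485
= 74.8%

74.8


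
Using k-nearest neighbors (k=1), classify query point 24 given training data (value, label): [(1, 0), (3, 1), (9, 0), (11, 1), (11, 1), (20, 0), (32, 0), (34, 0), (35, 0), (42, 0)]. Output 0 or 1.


Distances from query 24:
Point 20 (class 0): distance = 4
K=1 nearest neighbors: classes = [0]
Votes for class 1: 0 / 1
Majority vote => class 0

0


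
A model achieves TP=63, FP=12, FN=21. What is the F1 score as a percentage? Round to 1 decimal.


Precision = TP / (TP + FP) = 63 / 75 = 0.84
Recall = TP / (TP + FN) = 63 / 84 = 0.75
F1 = 2 * P * R / (P + R)
= 2 * 0.84 * 0.75 / (0.84 + 0.75)
= 1.26 / 1.59
= 0.7925
As percentage: 79.2%

79.2


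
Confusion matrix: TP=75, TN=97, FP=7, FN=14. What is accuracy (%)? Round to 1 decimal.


Accuracy = (TP + TN) / (TP + TN + FP + FN) * 100
= (75 + 97) / (75 + 97 + 7 + 14)
= 172 / 193
= 0.8912
= 89.1%

89.1


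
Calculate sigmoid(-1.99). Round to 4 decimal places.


sigmoid(z) = 1 / (1 + exp(-z))
exp(-(-1.99)) = exp(1.99) = 7.3155
1 + 7.3155 = 8.3155
1 / 8.3155 = 0.1203

0.1203


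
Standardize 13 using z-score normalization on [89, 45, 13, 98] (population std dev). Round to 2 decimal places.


Mean = (89 + 45 + 13 + 98) / 4 = 61.25
Variance = sum((x_i - mean)^2) / n = 1178.1875
Std = sqrt(1178.1875) = 34.3247
Z = (x - mean) / std
= (13 - 61.25) / 34.3247
= -48.25 / 34.3247
= -1.41

-1.41


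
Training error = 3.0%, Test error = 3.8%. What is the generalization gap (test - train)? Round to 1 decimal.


Generalization gap = test_error - train_error
= 3.8 - 3.0
= 0.8%
A small gap suggests good generalization.

0.8


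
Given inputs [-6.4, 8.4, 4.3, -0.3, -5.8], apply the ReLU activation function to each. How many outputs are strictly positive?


ReLU(x) = max(0, x) for each element:
ReLU(-6.4) = 0
ReLU(8.4) = 8.4
ReLU(4.3) = 4.3
ReLU(-0.3) = 0
ReLU(-5.8) = 0
Active neurons (>0): 2

2


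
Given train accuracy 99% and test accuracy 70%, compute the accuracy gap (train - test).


Gap = train_accuracy - test_accuracy
= 99 - 70
= 29%
This large gap strongly indicates overfitting.

29


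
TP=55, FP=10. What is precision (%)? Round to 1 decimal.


Precision = TP / (TP + FP) * 100
= 55 / (55 + 10)
= 55 / 65
= 0.8462
= 84.6%

84.6


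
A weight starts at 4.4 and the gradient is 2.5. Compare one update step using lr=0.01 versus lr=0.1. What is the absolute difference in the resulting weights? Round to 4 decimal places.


With lr=0.01: w_new = 4.4 - 0.01 * 2.5 = 4.375
With lr=0.1: w_new = 4.4 - 0.1 * 2.5 = 4.15
Absolute difference = |4.375 - 4.15|
= 0.2250

0.2250


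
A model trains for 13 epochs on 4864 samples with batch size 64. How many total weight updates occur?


Iterations per epoch = 4864 / 64 = 76
Total updates = iterations_per_epoch * epochs
= 76 * 13
= 988

988


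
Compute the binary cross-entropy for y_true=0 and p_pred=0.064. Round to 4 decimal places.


For y=0: Loss = -log(1-p)
= -log(1 - 0.064)
= -log(0.936)
= -(-0.0661)
= 0.0661

0.0661


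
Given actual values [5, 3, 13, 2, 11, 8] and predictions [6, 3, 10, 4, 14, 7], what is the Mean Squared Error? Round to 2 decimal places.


Differences: [-1, 0, 3, -2, -3, 1]
Squared errors: [1, 0, 9, 4, 9, 1]
Sum of squared errors = 24
MSE = 24 / 6 = 4.00

4.00


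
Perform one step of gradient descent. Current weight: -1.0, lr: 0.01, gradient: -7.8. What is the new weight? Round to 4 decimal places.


w_new = w_old - lr * gradient
= -1.0 - 0.01 * -7.8
= -1.0 - (-0.078)
= -0.9220

-0.9220


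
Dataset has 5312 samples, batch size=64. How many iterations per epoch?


Iterations per epoch = dataset_size / batch_size
= 5312 / 64
= 83

83


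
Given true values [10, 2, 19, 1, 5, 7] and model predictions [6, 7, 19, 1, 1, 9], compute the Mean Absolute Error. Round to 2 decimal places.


Absolute errors: [4, 5, 0, 0, 4, 2]
Sum of absolute errors = 15
MAE = 15 / 6 = 2.50

2.50


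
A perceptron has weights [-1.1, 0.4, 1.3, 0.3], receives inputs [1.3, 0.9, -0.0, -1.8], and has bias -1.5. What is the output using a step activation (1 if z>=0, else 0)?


z = w . x + b
= -1.1*1.3 + 0.4*0.9 + 1.3*-0.0 + 0.3*-1.8 + -1.5
= -1.43 + 0.36 + -0.0 + -0.54 + -1.5
= -1.61 + -1.5
= -3.11
Since z = -3.11 < 0, output = 0

0


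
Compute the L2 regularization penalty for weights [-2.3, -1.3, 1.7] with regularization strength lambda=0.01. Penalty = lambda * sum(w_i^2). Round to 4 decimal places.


Squaring each weight:
(-2.3)^2 = 5.29
(-1.3)^2 = 1.69
1.7^2 = 2.89
Sum of squares = 9.87
Penalty = 0.01 * 9.87 = 0.0987

0.0987


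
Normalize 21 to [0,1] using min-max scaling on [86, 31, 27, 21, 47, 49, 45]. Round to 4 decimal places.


Min = 21, Max = 86
Range = 86 - 21 = 65
Scaled = (x - min) / (max - min)
= (21 - 21) / 65
= 0 / 65
= 0.0000

0.0000


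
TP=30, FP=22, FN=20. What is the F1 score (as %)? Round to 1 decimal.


Precision = TP / (TP + FP) = 30 / 52 = 0.5769
Recall = TP / (TP + FN) = 30 / 50 = 0.6
F1 = 2 * P * R / (P + R)
= 2 * 0.5769 * 0.6 / (0.5769 + 0.6)
= 0.6923 / 1.1769
= 0.5882
As percentage: 58.8%

58.8


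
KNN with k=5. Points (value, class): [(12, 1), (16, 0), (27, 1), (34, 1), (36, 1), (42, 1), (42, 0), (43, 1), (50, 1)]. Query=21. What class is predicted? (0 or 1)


Distances from query 21:
Point 16 (class 0): distance = 5
Point 27 (class 1): distance = 6
Point 12 (class 1): distance = 9
Point 34 (class 1): distance = 13
Point 36 (class 1): distance = 15
K=5 nearest neighbors: classes = [0, 1, 1, 1, 1]
Votes for class 1: 4 / 5
Majority vote => class 1

1


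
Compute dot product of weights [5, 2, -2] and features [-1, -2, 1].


Element-wise products:
5 * -1 = -5
2 * -2 = -4
-2 * 1 = -2
Sum = -5 + -4 + -2
= -11

-11


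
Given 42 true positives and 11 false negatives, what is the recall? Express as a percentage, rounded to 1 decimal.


Recall = TP / (TP + FN) * 100
= 42 / (42 + 11)
= 42 / 53
= 0.7925
= 79.2%

79.2


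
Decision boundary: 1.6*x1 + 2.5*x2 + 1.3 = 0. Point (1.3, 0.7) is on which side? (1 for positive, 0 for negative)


Compute 1.6 * 1.3 + 2.5 * 0.7 + 1.3
= 2.08 + 1.75 + 1.3
= 5.13
Since 5.13 >= 0, the point is on the positive side.

1


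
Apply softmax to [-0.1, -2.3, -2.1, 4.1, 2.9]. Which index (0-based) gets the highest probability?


Softmax is a monotonic transformation, so it preserves the argmax.
We need to find the index of the maximum logit.
Index 0: -0.1
Index 1: -2.3
Index 2: -2.1
Index 3: 4.1
Index 4: 2.9
Maximum logit = 4.1 at index 3

3


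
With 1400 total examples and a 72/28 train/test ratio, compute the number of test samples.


Train samples = 1400 * 72% = 1008
Test samples = 1400 - 1008
= 392

392


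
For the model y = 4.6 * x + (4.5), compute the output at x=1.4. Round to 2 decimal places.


y = 4.6 * 1.4 + (4.5)
= 6.44 + (4.5)
= 10.94

10.94


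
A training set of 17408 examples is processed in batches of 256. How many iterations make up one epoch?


Iterations per epoch = dataset_size / batch_size
= 17408 / 256
= 68

68


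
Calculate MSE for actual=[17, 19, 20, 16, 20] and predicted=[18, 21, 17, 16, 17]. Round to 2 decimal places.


Differences: [-1, -2, 3, 0, 3]
Squared errors: [1, 4, 9, 0, 9]
Sum of squared errors = 23
MSE = 23 / 5 = 4.60

4.60


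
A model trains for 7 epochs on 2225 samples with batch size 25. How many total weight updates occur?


Iterations per epoch = 2225 / 25 = 89
Total updates = iterations_per_epoch * epochs
= 89 * 7
= 623

623


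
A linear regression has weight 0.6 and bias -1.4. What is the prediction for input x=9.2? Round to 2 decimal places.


y = 0.6 * 9.2 + (-1.4)
= 5.52 + (-1.4)
= 4.12

4.12


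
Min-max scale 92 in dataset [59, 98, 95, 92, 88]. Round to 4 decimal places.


Min = 59, Max = 98
Range = 98 - 59 = 39
Scaled = (x - min) / (max - min)
= (92 - 59) / 39
= 33 / 39
= 0.8462

0.8462


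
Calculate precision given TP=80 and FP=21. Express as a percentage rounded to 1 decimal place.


Precision = TP / (TP + FP) * 100
= 80 / (80 + 21)
= 80 / 101
= 0.7921
= 79.2%

79.2


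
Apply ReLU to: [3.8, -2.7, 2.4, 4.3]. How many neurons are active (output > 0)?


ReLU(x) = max(0, x) for each element:
ReLU(3.8) = 3.8
ReLU(-2.7) = 0
ReLU(2.4) = 2.4
ReLU(4.3) = 4.3
Active neurons (>0): 3

3


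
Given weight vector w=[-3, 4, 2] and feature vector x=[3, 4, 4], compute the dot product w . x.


Element-wise products:
-3 * 3 = -9
4 * 4 = 16
2 * 4 = 8
Sum = -9 + 16 + 8
= 15

15


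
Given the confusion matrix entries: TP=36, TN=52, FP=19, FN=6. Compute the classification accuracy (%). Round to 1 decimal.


Accuracy = (TP + TN) / (TP + TN + FP + FN) * 100
= (36 + 52) / (36 + 52 + 19 + 6)
= 88 / 113
= 0.7788
= 77.9%

77.9


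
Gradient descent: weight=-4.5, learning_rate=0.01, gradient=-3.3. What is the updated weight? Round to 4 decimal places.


w_new = w_old - lr * gradient
= -4.5 - 0.01 * -3.3
= -4.5 - (-0.033)
= -4.4670

-4.4670


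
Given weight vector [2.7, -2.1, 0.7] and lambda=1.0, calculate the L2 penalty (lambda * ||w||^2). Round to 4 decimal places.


Squaring each weight:
2.7^2 = 7.29
(-2.1)^2 = 4.41
0.7^2 = 0.49
Sum of squares = 12.19
Penalty = 1.0 * 12.19 = 12.1900

12.1900


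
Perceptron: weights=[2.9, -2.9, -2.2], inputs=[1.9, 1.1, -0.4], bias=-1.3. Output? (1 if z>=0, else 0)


z = w . x + b
= 2.9*1.9 + -2.9*1.1 + -2.2*-0.4 + -1.3
= 5.51 + -3.19 + 0.88 + -1.3
= 3.2 + -1.3
= 1.9
Since z = 1.9 >= 0, output = 1

1


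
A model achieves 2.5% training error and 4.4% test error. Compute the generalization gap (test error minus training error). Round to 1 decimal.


Generalization gap = test_error - train_error
= 4.4 - 2.5
= 1.9%
A small gap suggests good generalization.

1.9


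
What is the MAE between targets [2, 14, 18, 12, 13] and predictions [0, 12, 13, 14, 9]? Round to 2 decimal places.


Absolute errors: [2, 2, 5, 2, 4]
Sum of absolute errors = 15
MAE = 15 / 5 = 3.00

3.00


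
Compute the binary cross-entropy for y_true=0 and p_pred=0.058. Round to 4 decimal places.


For y=0: Loss = -log(1-p)
= -log(1 - 0.058)
= -log(0.942)
= -(-0.0598)
= 0.0598

0.0598


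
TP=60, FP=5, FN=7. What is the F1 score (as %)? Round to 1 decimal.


Precision = TP / (TP + FP) = 60 / 65 = 0.9231
Recall = TP / (TP + FN) = 60 / 67 = 0.8955
F1 = 2 * P * R / (P + R)
= 2 * 0.9231 * 0.8955 / (0.9231 + 0.8955)
= 1.6533 / 1.8186
= 0.9091
As percentage: 90.9%

90.9


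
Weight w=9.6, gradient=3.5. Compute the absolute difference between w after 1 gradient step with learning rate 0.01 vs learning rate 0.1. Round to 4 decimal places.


With lr=0.01: w_new = 9.6 - 0.01 * 3.5 = 9.565
With lr=0.1: w_new = 9.6 - 0.1 * 3.5 = 9.25
Absolute difference = |9.565 - 9.25|
= 0.3150

0.3150


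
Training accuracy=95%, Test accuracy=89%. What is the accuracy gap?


Gap = train_accuracy - test_accuracy
= 95 - 89
= 6%
This moderate gap may indicate mild overfitting.

6


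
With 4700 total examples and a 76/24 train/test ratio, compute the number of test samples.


Train samples = 4700 * 76% = 3572
Test samples = 4700 - 3572
= 1128

1128


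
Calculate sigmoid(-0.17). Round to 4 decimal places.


sigmoid(z) = 1 / (1 + exp(-z))
exp(-(-0.17)) = exp(0.17) = 1.1853
1 + 1.1853 = 2.1853
1 / 2.1853 = 0.4576

0.4576


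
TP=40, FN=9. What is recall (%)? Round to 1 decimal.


Recall = TP / (TP + FN) * 100
= 40 / (40 + 9)
= 40 / 49
= 0.8163
= 81.6%

81.6


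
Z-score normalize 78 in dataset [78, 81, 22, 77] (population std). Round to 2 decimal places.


Mean = (78 + 81 + 22 + 77) / 4 = 64.5
Variance = sum((x_i - mean)^2) / n = 604.25
Std = sqrt(604.25) = 24.5815
Z = (x - mean) / std
= (78 - 64.5) / 24.5815
= 13.5 / 24.5815
= 0.55

0.55


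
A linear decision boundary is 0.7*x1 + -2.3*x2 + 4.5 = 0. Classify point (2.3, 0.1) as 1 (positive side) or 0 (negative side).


Compute 0.7 * 2.3 + -2.3 * 0.1 + 4.5
= 1.61 + -0.23 + 4.5
= 5.88
Since 5.88 >= 0, the point is on the positive side.

1


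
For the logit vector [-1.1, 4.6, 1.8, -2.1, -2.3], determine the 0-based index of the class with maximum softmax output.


Softmax is a monotonic transformation, so it preserves the argmax.
We need to find the index of the maximum logit.
Index 0: -1.1
Index 1: 4.6
Index 2: 1.8
Index 3: -2.1
Index 4: -2.3
Maximum logit = 4.6 at index 1

1


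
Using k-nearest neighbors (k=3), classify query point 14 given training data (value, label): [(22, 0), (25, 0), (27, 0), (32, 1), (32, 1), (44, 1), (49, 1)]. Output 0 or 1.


Distances from query 14:
Point 22 (class 0): distance = 8
Point 25 (class 0): distance = 11
Point 27 (class 0): distance = 13
K=3 nearest neighbors: classes = [0, 0, 0]
Votes for class 1: 0 / 3
Majority vote => class 0

0


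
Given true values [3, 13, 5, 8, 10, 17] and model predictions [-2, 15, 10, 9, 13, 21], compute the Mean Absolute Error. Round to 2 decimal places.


Absolute errors: [5, 2, 5, 1, 3, 4]
Sum of absolute errors = 20
MAE = 20 / 6 = 3.33

3.33


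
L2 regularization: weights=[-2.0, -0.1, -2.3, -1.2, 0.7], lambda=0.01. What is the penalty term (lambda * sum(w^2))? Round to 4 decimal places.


Squaring each weight:
(-2.0)^2 = 4.0
(-0.1)^2 = 0.01
(-2.3)^2 = 5.29
(-1.2)^2 = 1.44
0.7^2 = 0.49
Sum of squares = 11.23
Penalty = 0.01 * 11.23 = 0.1123

0.1123


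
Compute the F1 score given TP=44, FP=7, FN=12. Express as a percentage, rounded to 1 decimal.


Precision = TP / (TP + FP) = 44 / 51 = 0.8627
Recall = TP / (TP + FN) = 44 / 56 = 0.7857
F1 = 2 * P * R / (P + R)
= 2 * 0.8627 * 0.7857 / (0.8627 + 0.7857)
= 1.3557 / 1.6485
= 0.8224
As percentage: 82.2%

82.2


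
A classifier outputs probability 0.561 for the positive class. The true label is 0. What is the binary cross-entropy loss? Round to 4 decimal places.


For y=0: Loss = -log(1-p)
= -log(1 - 0.561)
= -log(0.439)
= -(-0.8233)
= 0.8233

0.8233


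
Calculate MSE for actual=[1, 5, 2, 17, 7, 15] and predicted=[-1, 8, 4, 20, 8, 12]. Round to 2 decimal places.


Differences: [2, -3, -2, -3, -1, 3]
Squared errors: [4, 9, 4, 9, 1, 9]
Sum of squared errors = 36
MSE = 36 / 6 = 6.00

6.00


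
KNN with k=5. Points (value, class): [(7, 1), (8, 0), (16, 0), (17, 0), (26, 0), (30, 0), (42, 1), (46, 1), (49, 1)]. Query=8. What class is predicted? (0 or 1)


Distances from query 8:
Point 8 (class 0): distance = 0
Point 7 (class 1): distance = 1
Point 16 (class 0): distance = 8
Point 17 (class 0): distance = 9
Point 26 (class 0): distance = 18
K=5 nearest neighbors: classes = [0, 1, 0, 0, 0]
Votes for class 1: 1 / 5
Majority vote => class 0

0


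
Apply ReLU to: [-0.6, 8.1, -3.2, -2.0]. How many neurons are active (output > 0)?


ReLU(x) = max(0, x) for each element:
ReLU(-0.6) = 0
ReLU(8.1) = 8.1
ReLU(-3.2) = 0
ReLU(-2.0) = 0
Active neurons (>0): 1

1


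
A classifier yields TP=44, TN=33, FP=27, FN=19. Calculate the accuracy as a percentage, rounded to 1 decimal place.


Accuracy = (TP + TN) / (TP + TN + FP + FN) * 100
= (44 + 33) / (44 + 33 + 27 + 19)
= 77 / 123
= 0.626
= 62.6%

62.6


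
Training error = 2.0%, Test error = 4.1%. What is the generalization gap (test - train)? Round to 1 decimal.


Generalization gap = test_error - train_error
= 4.1 - 2.0
= 2.1%
A moderate gap.

2.1


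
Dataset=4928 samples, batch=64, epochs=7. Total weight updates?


Iterations per epoch = 4928 / 64 = 77
Total updates = iterations_per_epoch * epochs
= 77 * 7
= 539

539


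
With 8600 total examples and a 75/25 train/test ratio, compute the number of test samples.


Train samples = 8600 * 75% = 6450
Test samples = 8600 - 6450
= 2150

2150


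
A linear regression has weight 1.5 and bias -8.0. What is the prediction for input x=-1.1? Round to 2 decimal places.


y = 1.5 * -1.1 + (-8.0)
= -1.65 + (-8.0)
= -9.65

-9.65


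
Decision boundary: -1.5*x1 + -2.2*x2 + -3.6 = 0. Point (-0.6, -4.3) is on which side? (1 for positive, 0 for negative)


Compute -1.5 * -0.6 + -2.2 * -4.3 + -3.6
= 0.9 + 9.46 + -3.6
= 6.76
Since 6.76 >= 0, the point is on the positive side.

1


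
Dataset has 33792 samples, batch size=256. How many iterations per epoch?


Iterations per epoch = dataset_size / batch_size
= 33792 / 256
= 132

132


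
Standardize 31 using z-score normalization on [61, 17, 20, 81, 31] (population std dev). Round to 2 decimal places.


Mean = (61 + 17 + 20 + 81 + 31) / 5 = 42.0
Variance = sum((x_i - mean)^2) / n = 622.4
Std = sqrt(622.4) = 24.9479
Z = (x - mean) / std
= (31 - 42.0) / 24.9479
= -11.0 / 24.9479
= -0.44

-0.44


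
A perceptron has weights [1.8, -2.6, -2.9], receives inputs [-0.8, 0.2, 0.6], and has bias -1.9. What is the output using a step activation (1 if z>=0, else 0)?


z = w . x + b
= 1.8*-0.8 + -2.6*0.2 + -2.9*0.6 + -1.9
= -1.44 + -0.52 + -1.74 + -1.9
= -3.7 + -1.9
= -5.6
Since z = -5.6 < 0, output = 0

0


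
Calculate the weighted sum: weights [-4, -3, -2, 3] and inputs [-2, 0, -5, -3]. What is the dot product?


Element-wise products:
-4 * -2 = 8
-3 * 0 = 0
-2 * -5 = 10
3 * -3 = -9
Sum = 8 + 0 + 10 + -9
= 9

9


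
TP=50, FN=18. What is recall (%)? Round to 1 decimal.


Recall = TP / (TP + FN) * 100
= 50 / (50 + 18)
= 50 / 68
= 0.7353
= 73.5%

73.5


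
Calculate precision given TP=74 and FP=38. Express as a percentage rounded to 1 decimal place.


Precision = TP / (TP + FP) * 100
= 74 / (74 + 38)
= 74 / 112
= 0.6607
= 66.1%

66.1


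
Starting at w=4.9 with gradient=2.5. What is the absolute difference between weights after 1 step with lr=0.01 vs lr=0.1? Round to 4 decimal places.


With lr=0.01: w_new = 4.9 - 0.01 * 2.5 = 4.875
With lr=0.1: w_new = 4.9 - 0.1 * 2.5 = 4.65
Absolute difference = |4.875 - 4.65|
= 0.2250

0.2250


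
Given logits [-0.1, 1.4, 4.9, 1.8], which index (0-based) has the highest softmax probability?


Softmax is a monotonic transformation, so it preserves the argmax.
We need to find the index of the maximum logit.
Index 0: -0.1
Index 1: 1.4
Index 2: 4.9
Index 3: 1.8
Maximum logit = 4.9 at index 2

2


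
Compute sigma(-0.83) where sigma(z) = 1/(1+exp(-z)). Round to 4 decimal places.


sigmoid(z) = 1 / (1 + exp(-z))
exp(-(-0.83)) = exp(0.83) = 2.2933
1 + 2.2933 = 3.2933
1 / 3.2933 = 0.3036

0.3036


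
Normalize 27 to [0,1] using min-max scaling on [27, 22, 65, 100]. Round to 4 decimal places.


Min = 22, Max = 100
Range = 100 - 22 = 78
Scaled = (x - min) / (max - min)
= (27 - 22) / 78
= 5 / 78
= 0.0641

0.0641


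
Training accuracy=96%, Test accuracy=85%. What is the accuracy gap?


Gap = train_accuracy - test_accuracy
= 96 - 85
= 11%
This gap suggests the model is overfitting.

11


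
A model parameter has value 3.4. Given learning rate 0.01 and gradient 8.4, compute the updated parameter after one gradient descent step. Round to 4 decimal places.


w_new = w_old - lr * gradient
= 3.4 - 0.01 * 8.4
= 3.4 - (0.084)
= 3.3160

3.3160


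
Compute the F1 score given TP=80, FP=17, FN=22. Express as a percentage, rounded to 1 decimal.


Precision = TP / (TP + FP) = 80 / 97 = 0.8247
Recall = TP / (TP + FN) = 80 / 102 = 0.7843
F1 = 2 * P * R / (P + R)
= 2 * 0.8247 * 0.7843 / (0.8247 + 0.7843)
= 1.2937 / 1.6091
= 0.804
As percentage: 80.4%

80.4


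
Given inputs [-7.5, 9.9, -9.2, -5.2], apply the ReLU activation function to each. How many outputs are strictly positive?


ReLU(x) = max(0, x) for each element:
ReLU(-7.5) = 0
ReLU(9.9) = 9.9
ReLU(-9.2) = 0
ReLU(-5.2) = 0
Active neurons (>0): 1

1


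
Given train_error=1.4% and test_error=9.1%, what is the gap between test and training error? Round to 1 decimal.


Generalization gap = test_error - train_error
= 9.1 - 1.4
= 7.7%
A moderate gap.

7.7


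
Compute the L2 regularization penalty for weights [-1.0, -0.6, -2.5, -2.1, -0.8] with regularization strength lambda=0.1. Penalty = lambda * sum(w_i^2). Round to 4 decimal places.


Squaring each weight:
(-1.0)^2 = 1.0
(-0.6)^2 = 0.36
(-2.5)^2 = 6.25
(-2.1)^2 = 4.41
(-0.8)^2 = 0.64
Sum of squares = 12.66
Penalty = 0.1 * 12.66 = 1.2660

1.2660


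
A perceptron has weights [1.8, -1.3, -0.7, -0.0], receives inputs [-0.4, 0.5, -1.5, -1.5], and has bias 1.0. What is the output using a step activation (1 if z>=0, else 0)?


z = w . x + b
= 1.8*-0.4 + -1.3*0.5 + -0.7*-1.5 + -0.0*-1.5 + 1.0
= -0.72 + -0.65 + 1.05 + 0.0 + 1.0
= -0.32 + 1.0
= 0.68
Since z = 0.68 >= 0, output = 1

1


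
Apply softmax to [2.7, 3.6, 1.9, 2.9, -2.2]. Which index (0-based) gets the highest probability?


Softmax is a monotonic transformation, so it preserves the argmax.
We need to find the index of the maximum logit.
Index 0: 2.7
Index 1: 3.6
Index 2: 1.9
Index 3: 2.9
Index 4: -2.2
Maximum logit = 3.6 at index 1

1


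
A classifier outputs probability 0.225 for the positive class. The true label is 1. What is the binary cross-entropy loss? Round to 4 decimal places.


For y=1: Loss = -log(p)
= -log(0.225)
= -(-1.4917)
= 1.4917

1.4917


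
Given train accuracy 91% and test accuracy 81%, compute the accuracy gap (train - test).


Gap = train_accuracy - test_accuracy
= 91 - 81
= 10%
This moderate gap may indicate mild overfitting.

10


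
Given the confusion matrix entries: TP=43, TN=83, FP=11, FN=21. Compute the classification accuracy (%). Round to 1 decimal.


Accuracy = (TP + TN) / (TP + TN + FP + FN) * 100
= (43 + 83) / (43 + 83 + 11 + 21)
= 126 / 158
= 0.7975
= 79.7%

79.7


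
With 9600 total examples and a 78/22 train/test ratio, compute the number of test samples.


Train samples = 9600 * 78% = 7488
Test samples = 9600 - 7488
= 2112

2112


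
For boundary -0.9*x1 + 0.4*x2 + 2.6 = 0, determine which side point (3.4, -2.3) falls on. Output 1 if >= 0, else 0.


Compute -0.9 * 3.4 + 0.4 * -2.3 + 2.6
= -3.06 + -0.92 + 2.6
= -1.38
Since -1.38 < 0, the point is on the negative side.

0


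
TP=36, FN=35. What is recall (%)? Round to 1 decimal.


Recall = TP / (TP + FN) * 100
= 36 / (36 + 35)
= 36 / 71
= 0.507
= 50.7%

50.7


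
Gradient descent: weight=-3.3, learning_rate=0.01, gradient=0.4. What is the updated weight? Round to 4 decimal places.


w_new = w_old - lr * gradient
= -3.3 - 0.01 * 0.4
= -3.3 - (0.004)
= -3.3040

-3.3040


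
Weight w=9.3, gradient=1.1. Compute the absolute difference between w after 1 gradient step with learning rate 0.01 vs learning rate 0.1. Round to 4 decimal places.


With lr=0.01: w_new = 9.3 - 0.01 * 1.1 = 9.289
With lr=0.1: w_new = 9.3 - 0.1 * 1.1 = 9.19
Absolute difference = |9.289 - 9.19|
= 0.0990

0.0990


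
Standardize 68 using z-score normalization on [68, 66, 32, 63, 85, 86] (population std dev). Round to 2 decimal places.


Mean = (68 + 66 + 32 + 63 + 85 + 86) / 6 = 66.6667
Variance = sum((x_i - mean)^2) / n = 321.2222
Std = sqrt(321.2222) = 17.9227
Z = (x - mean) / std
= (68 - 66.6667) / 17.9227
= 1.3333 / 17.9227
= 0.07

0.07


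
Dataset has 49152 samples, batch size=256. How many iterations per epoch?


Iterations per epoch = dataset_size / batch_size
= 49152 / 256
= 192

192


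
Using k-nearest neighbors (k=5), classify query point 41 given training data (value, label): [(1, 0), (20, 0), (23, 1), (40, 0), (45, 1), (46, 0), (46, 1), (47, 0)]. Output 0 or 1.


Distances from query 41:
Point 40 (class 0): distance = 1
Point 45 (class 1): distance = 4
Point 46 (class 0): distance = 5
Point 46 (class 1): distance = 5
Point 47 (class 0): distance = 6
K=5 nearest neighbors: classes = [0, 1, 0, 1, 0]
Votes for class 1: 2 / 5
Majority vote => class 0

0


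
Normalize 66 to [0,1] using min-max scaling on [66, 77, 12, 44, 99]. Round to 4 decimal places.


Min = 12, Max = 99
Range = 99 - 12 = 87
Scaled = (x - min) / (max - min)
= (66 - 12) / 87
= 54 / 87
= 0.6207

0.6207


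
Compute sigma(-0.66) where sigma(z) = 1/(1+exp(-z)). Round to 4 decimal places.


sigmoid(z) = 1 / (1 + exp(-z))
exp(-(-0.66)) = exp(0.66) = 1.9348
1 + 1.9348 = 2.9348
1 / 2.9348 = 0.3407

0.3407


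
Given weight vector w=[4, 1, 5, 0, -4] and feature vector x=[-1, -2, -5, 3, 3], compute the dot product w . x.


Element-wise products:
4 * -1 = -4
1 * -2 = -2
5 * -5 = -25
0 * 3 = 0
-4 * 3 = -12
Sum = -4 + -2 + -25 + 0 + -12
= -43

-43


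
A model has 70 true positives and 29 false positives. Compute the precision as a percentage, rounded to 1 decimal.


Precision = TP / (TP + FP) * 100
= 70 / (70 + 29)
= 70 / 99
= 0.7071
= 70.7%

70.7


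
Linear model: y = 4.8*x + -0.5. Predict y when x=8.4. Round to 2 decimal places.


y = 4.8 * 8.4 + (-0.5)
= 40.32 + (-0.5)
= 39.82

39.82


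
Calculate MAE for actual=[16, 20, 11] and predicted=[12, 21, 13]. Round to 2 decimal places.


Absolute errors: [4, 1, 2]
Sum of absolute errors = 7
MAE = 7 / 3 = 2.33

2.33


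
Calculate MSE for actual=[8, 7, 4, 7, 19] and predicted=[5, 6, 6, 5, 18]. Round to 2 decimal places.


Differences: [3, 1, -2, 2, 1]
Squared errors: [9, 1, 4, 4, 1]
Sum of squared errors = 19
MSE = 19 / 5 = 3.80

3.80


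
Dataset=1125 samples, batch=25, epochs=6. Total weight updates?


Iterations per epoch = 1125 / 25 = 45
Total updates = iterations_per_epoch * epochs
= 45 * 6
= 270

270


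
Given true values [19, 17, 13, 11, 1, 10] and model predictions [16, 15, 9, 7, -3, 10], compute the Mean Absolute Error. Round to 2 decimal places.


Absolute errors: [3, 2, 4, 4, 4, 0]
Sum of absolute errors = 17
MAE = 17 / 6 = 2.83

2.83


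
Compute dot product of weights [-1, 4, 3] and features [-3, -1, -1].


Element-wise products:
-1 * -3 = 3
4 * -1 = -4
3 * -1 = -3
Sum = 3 + -4 + -3
= -4

-4


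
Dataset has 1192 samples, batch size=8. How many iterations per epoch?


Iterations per epoch = dataset_size / batch_size
= 1192 / 8
= 149

149


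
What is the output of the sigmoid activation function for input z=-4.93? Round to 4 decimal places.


sigmoid(z) = 1 / (1 + exp(-z))
exp(-(-4.93)) = exp(4.93) = 138.3795
1 + 138.3795 = 139.3795
1 / 139.3795 = 0.0072

0.0072


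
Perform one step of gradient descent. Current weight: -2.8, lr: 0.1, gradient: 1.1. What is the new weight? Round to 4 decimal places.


w_new = w_old - lr * gradient
= -2.8 - 0.1 * 1.1
= -2.8 - (0.11)
= -2.9100

-2.9100


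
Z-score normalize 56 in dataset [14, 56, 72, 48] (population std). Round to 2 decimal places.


Mean = (14 + 56 + 72 + 48) / 4 = 47.5
Variance = sum((x_i - mean)^2) / n = 448.75
Std = sqrt(448.75) = 21.1837
Z = (x - mean) / std
= (56 - 47.5) / 21.1837
= 8.5 / 21.1837
= 0.40

0.40


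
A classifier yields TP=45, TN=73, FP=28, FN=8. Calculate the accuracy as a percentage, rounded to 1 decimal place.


Accuracy = (TP + TN) / (TP + TN + FP + FN) * 100
= (45 + 73) / (45 + 73 + 28 + 8)
= 118 / 154
= 0.7662
= 76.6%

76.6


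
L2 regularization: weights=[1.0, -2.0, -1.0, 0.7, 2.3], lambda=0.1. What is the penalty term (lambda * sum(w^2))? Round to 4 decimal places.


Squaring each weight:
1.0^2 = 1.0
(-2.0)^2 = 4.0
(-1.0)^2 = 1.0
0.7^2 = 0.49
2.3^2 = 5.29
Sum of squares = 11.78
Penalty = 0.1 * 11.78 = 1.1780

1.1780
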